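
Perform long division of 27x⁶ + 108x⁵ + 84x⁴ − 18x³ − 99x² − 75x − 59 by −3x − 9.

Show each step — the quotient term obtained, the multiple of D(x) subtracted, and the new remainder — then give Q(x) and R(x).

Q(x) = −9x⁵ − 9x⁴ − x³ + 9x² + 6x + 7; R(x) = 4

Step 1: lead(27x⁶ + 108x⁵ + 84x⁴ − 18x³ − 99x² − 75x − 59) ÷ lead(D) = 27x⁶ ÷ −3x = −9x⁵. Subtract (−9x⁵)·D = 27x⁶ + 81x⁵. Remainder: 27x⁵ + 84x⁴ − 18x³ − 99x² − 75x − 59.
Step 2: lead(27x⁵ + 84x⁴ − 18x³ − 99x² − 75x − 59) ÷ lead(D) = 27x⁵ ÷ −3x = −9x⁴. Subtract (−9x⁴)·D = 27x⁵ + 81x⁴. Remainder: 3x⁴ − 18x³ − 99x² − 75x − 59.
Step 3: lead(3x⁴ − 18x³ − 99x² − 75x − 59) ÷ lead(D) = 3x⁴ ÷ −3x = −x³. Subtract (−x³)·D = 3x⁴ + 9x³. Remainder: −27x³ − 99x² − 75x − 59.
Step 4: lead(−27x³ − 99x² − 75x − 59) ÷ lead(D) = −27x³ ÷ −3x = 9x². Subtract (9x²)·D = −27x³ − 81x². Remainder: −18x² − 75x − 59.
Step 5: lead(−18x² − 75x − 59) ÷ lead(D) = −18x² ÷ −3x = 6x. Subtract (6x)·D = −18x² − 54x. Remainder: −21x − 59.
Step 6: lead(−21x − 59) ÷ lead(D) = −21x ÷ −3x = 7. Subtract (7)·D = −21x − 63. Remainder: 4.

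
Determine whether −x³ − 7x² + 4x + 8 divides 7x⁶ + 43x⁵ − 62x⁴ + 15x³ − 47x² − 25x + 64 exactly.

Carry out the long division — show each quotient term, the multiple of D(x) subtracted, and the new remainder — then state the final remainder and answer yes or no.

Step 1: lead(7x⁶ + 43x⁵ − 62x⁴ + 15x³ − 47x² − 25x + 64) ÷ lead(D) = 7x⁶ ÷ −x³ = −7x³. Subtract (−7x³)·D = 7x⁶ + 49x⁵ − 28x⁴ − 56x³. Remainder: −6x⁵ − 34x⁴ + 71x³ − 47x² − 25x + 64.
Step 2: lead(−6x⁵ − 34x⁴ + 71x³ − 47x² − 25x + 64) ÷ lead(D) = −6x⁵ ÷ −x³ = 6x². Subtract (6x²)·D = −6x⁵ − 42x⁴ + 24x³ + 48x². Remainder: 8x⁴ + 47x³ − 95x² − 25x + 64.
Step 3: lead(8x⁴ + 47x³ − 95x² − 25x + 64) ÷ lead(D) = 8x⁴ ÷ −x³ = −8x. Subtract (−8x)·D = 8x⁴ + 56x³ − 32x² − 64x. Remainder: −9x³ − 63x² + 39x + 64.
Step 4: lead(−9x³ − 63x² + 39x + 64) ÷ lead(D) = −9x³ ÷ −x³ = 9. Subtract (9)·D = −9x³ − 63x² + 36x + 72. Remainder: 3x − 8.

R(x) = 3x − 8, so D(x) is not a factor of P(x). no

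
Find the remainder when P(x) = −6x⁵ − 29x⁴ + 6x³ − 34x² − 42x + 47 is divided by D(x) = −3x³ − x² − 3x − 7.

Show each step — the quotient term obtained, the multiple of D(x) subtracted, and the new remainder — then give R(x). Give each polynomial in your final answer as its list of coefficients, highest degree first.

Step 1: lead(−6x⁵ − 29x⁴ + 6x³ − 34x² − 42x + 47) ÷ lead(D) = −6x⁵ ÷ −3x³ = 2x². Subtract (2x²)·D = −6x⁵ − 2x⁴ − 6x³ − 14x². Remainder: −27x⁴ + 12x³ − 20x² − 42x + 47.
Step 2: lead(−27x⁴ + 12x³ − 20x² − 42x + 47) ÷ lead(D) = −27x⁴ ÷ −3x³ = 9x. Subtract (9x)·D = −27x⁴ − 9x³ − 27x² − 63x. Remainder: 21x³ + 7x² + 21x + 47.
Step 3: lead(21x³ + 7x² + 21x + 47) ÷ lead(D) = 21x³ ÷ −3x³ = −7. Subtract (−7)·D = 21x³ + 7x² + 21x + 49. Remainder: −2.

R = [-2]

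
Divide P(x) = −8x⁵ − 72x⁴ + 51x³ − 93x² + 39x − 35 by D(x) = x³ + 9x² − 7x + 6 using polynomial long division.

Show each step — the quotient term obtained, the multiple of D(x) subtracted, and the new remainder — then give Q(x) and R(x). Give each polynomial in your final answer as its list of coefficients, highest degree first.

Step 1: lead(−8x⁵ − 72x⁴ + 51x³ − 93x² + 39x − 35) ÷ lead(D) = −8x⁵ ÷ x³ = −8x². Subtract (−8x²)·D = −8x⁵ − 72x⁴ + 56x³ − 48x². Remainder: −5x³ − 45x² + 39x − 35.
Step 2: lead(−5x³ − 45x² + 39x − 35) ÷ lead(D) = −5x³ ÷ x³ = −5. Subtract (−5)·D = −5x³ − 45x² + 35x − 30. Remainder: 4x − 5.

Q = [-8, 0, -5]; R = [4, -5]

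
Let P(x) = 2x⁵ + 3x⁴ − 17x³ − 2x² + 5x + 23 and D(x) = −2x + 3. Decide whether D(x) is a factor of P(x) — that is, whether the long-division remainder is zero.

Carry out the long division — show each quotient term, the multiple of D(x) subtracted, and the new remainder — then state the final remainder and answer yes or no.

Step 1: lead(2x⁵ + 3x⁴ − 17x³ − 2x² + 5x + 23) ÷ lead(D) = 2x⁵ ÷ −2x = −x⁴. Subtract (−x⁴)·D = 2x⁵ − 3x⁴. Remainder: 6x⁴ − 17x³ − 2x² + 5x + 23.
Step 2: lead(6x⁴ − 17x³ − 2x² + 5x + 23) ÷ lead(D) = 6x⁴ ÷ −2x = −3x³. Subtract (−3x³)·D = 6x⁴ − 9x³. Remainder: −8x³ − 2x² + 5x + 23.
Step 3: lead(−8x³ − 2x² + 5x + 23) ÷ lead(D) = −8x³ ÷ −2x = 4x². Subtract (4x²)·D = −8x³ + 12x². Remainder: −14x² + 5x + 23.
Step 4: lead(−14x² + 5x + 23) ÷ lead(D) = −14x² ÷ −2x = 7x. Subtract (7x)·D = −14x² + 21x. Remainder: −16x + 23.
Step 5: lead(−16x + 23) ÷ lead(D) = −16x ÷ −2x = 8. Subtract (8)·D = −16x + 24. Remainder: −1.

R(x) = −1, so D(x) is not a factor of P(x). no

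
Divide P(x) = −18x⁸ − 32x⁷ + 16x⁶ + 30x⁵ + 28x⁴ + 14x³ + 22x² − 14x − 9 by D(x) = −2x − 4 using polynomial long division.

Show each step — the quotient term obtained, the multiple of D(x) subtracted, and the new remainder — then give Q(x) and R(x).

Step 1: lead(−18x⁸ − 32x⁷ + 16x⁶ + 30x⁵ + 28x⁴ + 14x³ + 22x² − 14x − 9) ÷ lead(D) = −18x⁸ ÷ −2x = 9x⁷. Subtract (9x⁷)·D = −18x⁸ − 36x⁷. Remainder: 4x⁷ + 16x⁶ + 30x⁵ + 28x⁴ + 14x³ + 22x² − 14x − 9.
Step 2: lead(4x⁷ + 16x⁶ + 30x⁵ + 28x⁴ + 14x³ + 22x² − 14x − 9) ÷ lead(D) = 4x⁷ ÷ −2x = −2x⁶. Subtract (−2x⁶)·D = 4x⁷ + 8x⁶. Remainder: 8x⁶ + 30x⁵ + 28x⁴ + 14x³ + 22x² − 14x − 9.
Step 3: lead(8x⁶ + 30x⁵ + 28x⁴ + 14x³ + 22x² − 14x − 9) ÷ lead(D) = 8x⁶ ÷ −2x = −4x⁵. Subtract (−4x⁵)·D = 8x⁶ + 16x⁵. Remainder: 14x⁵ + 28x⁴ + 14x³ + 22x² − 14x − 9.
Step 4: lead(14x⁵ + 28x⁴ + 14x³ + 22x² − 14x − 9) ÷ lead(D) = 14x⁵ ÷ −2x = −7x⁴. Subtract (−7x⁴)·D = 14x⁵ + 28x⁴. Remainder: 14x³ + 22x² − 14x − 9.
Step 5: lead(14x³ + 22x² − 14x − 9) ÷ lead(D) = 14x³ ÷ −2x = −7x². Subtract (−7x²)·D = 14x³ + 28x². Remainder: −6x² − 14x − 9.
Step 6: lead(−6x² − 14x − 9) ÷ lead(D) = −6x² ÷ −2x = 3x. Subtract (3x)·D = −6x² − 12x. Remainder: −2x − 9.
Step 7: lead(−2x − 9) ÷ lead(D) = −2x ÷ −2x = 1. Subtract (1)·D = −2x − 4. Remainder: −5.

Q(x) = 9x⁷ − 2x⁶ − 4x⁵ − 7x⁴ − 7x² + 3x + 1; R(x) = −5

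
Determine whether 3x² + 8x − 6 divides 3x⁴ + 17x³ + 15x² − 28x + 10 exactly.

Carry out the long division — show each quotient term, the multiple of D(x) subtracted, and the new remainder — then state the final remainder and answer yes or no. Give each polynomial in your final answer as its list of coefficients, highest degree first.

R = [-2, 4], so D(x) is not a factor of P(x). no

Step 1: lead(3x⁴ + 17x³ + 15x² − 28x + 10) ÷ lead(D) = 3x⁴ ÷ 3x² = x². Subtract (x²)·D = 3x⁴ + 8x³ − 6x². Remainder: 9x³ + 21x² − 28x + 10.
Step 2: lead(9x³ + 21x² − 28x + 10) ÷ lead(D) = 9x³ ÷ 3x² = 3x. Subtract (3x)·D = 9x³ + 24x² − 18x. Remainder: −3x² − 10x + 10.
Step 3: lead(−3x² − 10x + 10) ÷ lead(D) = −3x² ÷ 3x² = −1. Subtract (−1)·D = −3x² − 8x + 6. Remainder: −2x + 4.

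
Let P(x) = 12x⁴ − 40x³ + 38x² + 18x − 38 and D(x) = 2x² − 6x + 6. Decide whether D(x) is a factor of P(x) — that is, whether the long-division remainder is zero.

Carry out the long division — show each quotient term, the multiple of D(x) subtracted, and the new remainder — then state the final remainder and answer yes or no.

R(x) = −8, so D(x) is not a factor of P(x). no

Step 1: lead(12x⁴ − 40x³ + 38x² + 18x − 38) ÷ lead(D) = 12x⁴ ÷ 2x² = 6x². Subtract (6x²)·D = 12x⁴ − 36x³ + 36x². Remainder: −4x³ + 2x² + 18x − 38.
Step 2: lead(−4x³ + 2x² + 18x − 38) ÷ lead(D) = −4x³ ÷ 2x² = −2x. Subtract (−2x)·D = −4x³ + 12x² − 12x. Remainder: −10x² + 30x − 38.
Step 3: lead(−10x² + 30x − 38) ÷ lead(D) = −10x² ÷ 2x² = −5. Subtract (−5)·D = −10x² + 30x − 30. Remainder: −8.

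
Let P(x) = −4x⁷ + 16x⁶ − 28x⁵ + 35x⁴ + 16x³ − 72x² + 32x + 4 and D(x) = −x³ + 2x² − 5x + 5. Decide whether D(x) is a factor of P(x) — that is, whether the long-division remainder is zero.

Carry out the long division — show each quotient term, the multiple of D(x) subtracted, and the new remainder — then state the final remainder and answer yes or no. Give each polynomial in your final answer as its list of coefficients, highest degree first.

Step 1: lead(−4x⁷ + 16x⁶ − 28x⁵ + 35x⁴ + 16x³ − 72x² + 32x + 4) ÷ lead(D) = −4x⁷ ÷ −x³ = 4x⁴. Subtract (4x⁴)·D = −4x⁷ + 8x⁶ − 20x⁵ + 20x⁴. Remainder: 8x⁶ − 8x⁵ + 15x⁴ + 16x³ − 72x² + 32x + 4.
Step 2: lead(8x⁶ − 8x⁵ + 15x⁴ + 16x³ − 72x² + 32x + 4) ÷ lead(D) = 8x⁶ ÷ −x³ = −8x³. Subtract (−8x³)·D = 8x⁶ − 16x⁵ + 40x⁴ − 40x³. Remainder: 8x⁵ − 25x⁴ + 56x³ − 72x² + 32x + 4.
Step 3: lead(8x⁵ − 25x⁴ + 56x³ − 72x² + 32x + 4) ÷ lead(D) = 8x⁵ ÷ −x³ = −8x². Subtract (−8x²)·D = 8x⁵ − 16x⁴ + 40x³ − 40x². Remainder: −9x⁴ + 16x³ − 32x² + 32x + 4.
Step 4: lead(−9x⁴ + 16x³ − 32x² + 32x + 4) ÷ lead(D) = −9x⁴ ÷ −x³ = 9x. Subtract (9x)·D = −9x⁴ + 18x³ − 45x² + 45x. Remainder: −2x³ + 13x² − 13x + 4.
Step 5: lead(−2x³ + 13x² − 13x + 4) ÷ lead(D) = −2x³ ÷ −x³ = 2. Subtract (2)·D = −2x³ + 4x² − 10x + 10. Remainder: 9x² − 3x − 6.

R = [9, -3, -6], so D(x) is not a factor of P(x). no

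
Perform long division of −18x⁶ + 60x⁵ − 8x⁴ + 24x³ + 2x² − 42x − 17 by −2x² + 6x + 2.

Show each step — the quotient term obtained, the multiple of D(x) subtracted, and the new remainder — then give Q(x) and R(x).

Q(x) = 9x⁴ − 3x³ + 4x² − 3x − 6; R(x) = −5

Step 1: lead(−18x⁶ + 60x⁵ − 8x⁴ + 24x³ + 2x² − 42x − 17) ÷ lead(D) = −18x⁶ ÷ −2x² = 9x⁴. Subtract (9x⁴)·D = −18x⁶ + 54x⁵ + 18x⁴. Remainder: 6x⁵ − 26x⁴ + 24x³ + 2x² − 42x − 17.
Step 2: lead(6x⁵ − 26x⁴ + 24x³ + 2x² − 42x − 17) ÷ lead(D) = 6x⁵ ÷ −2x² = −3x³. Subtract (−3x³)·D = 6x⁵ − 18x⁴ − 6x³. Remainder: −8x⁴ + 30x³ + 2x² − 42x − 17.
Step 3: lead(−8x⁴ + 30x³ + 2x² − 42x − 17) ÷ lead(D) = −8x⁴ ÷ −2x² = 4x². Subtract (4x²)·D = −8x⁴ + 24x³ + 8x². Remainder: 6x³ − 6x² − 42x − 17.
Step 4: lead(6x³ − 6x² − 42x − 17) ÷ lead(D) = 6x³ ÷ −2x² = −3x. Subtract (−3x)·D = 6x³ − 18x² − 6x. Remainder: 12x² − 36x − 17.
Step 5: lead(12x² − 36x − 17) ÷ lead(D) = 12x² ÷ −2x² = −6. Subtract (−6)·D = 12x² − 36x − 12. Remainder: −5.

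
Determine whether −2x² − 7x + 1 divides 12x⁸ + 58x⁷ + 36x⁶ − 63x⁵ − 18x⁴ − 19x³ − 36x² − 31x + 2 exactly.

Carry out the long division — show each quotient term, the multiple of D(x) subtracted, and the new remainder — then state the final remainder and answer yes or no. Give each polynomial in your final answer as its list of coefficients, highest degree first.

R = [-3], so D(x) is not a factor of P(x). no

Step 1: lead(12x⁸ + 58x⁷ + 36x⁶ − 63x⁵ − 18x⁴ − 19x³ − 36x² − 31x + 2) ÷ lead(D) = 12x⁸ ÷ −2x² = −6x⁶. Subtract (−6x⁶)·D = 12x⁸ + 42x⁷ − 6x⁶. Remainder: 16x⁷ + 42x⁶ − 63x⁵ − 18x⁴ − 19x³ − 36x² − 31x + 2.
Step 2: lead(16x⁷ + 42x⁶ − 63x⁵ − 18x⁴ − 19x³ − 36x² − 31x + 2) ÷ lead(D) = 16x⁷ ÷ −2x² = −8x⁵. Subtract (−8x⁵)·D = 16x⁷ + 56x⁶ − 8x⁵. Remainder: −14x⁶ − 55x⁵ − 18x⁴ − 19x³ − 36x² − 31x + 2.
Step 3: lead(−14x⁶ − 55x⁵ − 18x⁴ − 19x³ − 36x² − 31x + 2) ÷ lead(D) = −14x⁶ ÷ −2x² = 7x⁴. Subtract (7x⁴)·D = −14x⁶ − 49x⁵ + 7x⁴. Remainder: −6x⁵ − 25x⁴ − 19x³ − 36x² − 31x + 2.
Step 4: lead(−6x⁵ − 25x⁴ − 19x³ − 36x² − 31x + 2) ÷ lead(D) = −6x⁵ ÷ −2x² = 3x³. Subtract (3x³)·D = −6x⁵ − 21x⁴ + 3x³. Remainder: −4x⁴ − 22x³ − 36x² − 31x + 2.
Step 5: lead(−4x⁴ − 22x³ − 36x² − 31x + 2) ÷ lead(D) = −4x⁴ ÷ −2x² = 2x². Subtract (2x²)·D = −4x⁴ − 14x³ + 2x². Remainder: −8x³ − 38x² − 31x + 2.
Step 6: lead(−8x³ − 38x² − 31x + 2) ÷ lead(D) = −8x³ ÷ −2x² = 4x. Subtract (4x)·D = −8x³ − 28x² + 4x. Remainder: −10x² − 35x + 2.
Step 7: lead(−10x² − 35x + 2) ÷ lead(D) = −10x² ÷ −2x² = 5. Subtract (5)·D = −10x² − 35x + 5. Remainder: −3.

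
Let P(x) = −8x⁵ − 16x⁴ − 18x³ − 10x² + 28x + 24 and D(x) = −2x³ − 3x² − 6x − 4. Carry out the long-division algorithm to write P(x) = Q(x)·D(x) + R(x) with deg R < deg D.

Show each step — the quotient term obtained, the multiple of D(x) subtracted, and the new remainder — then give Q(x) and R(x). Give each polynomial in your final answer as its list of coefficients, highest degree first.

Step 1: lead(−8x⁵ − 16x⁴ − 18x³ − 10x² + 28x + 24) ÷ lead(D) = −8x⁵ ÷ −2x³ = 4x². Subtract (4x²)·D = −8x⁵ − 12x⁴ − 24x³ − 16x². Remainder: −4x⁴ + 6x³ + 6x² + 28x + 24.
Step 2: lead(−4x⁴ + 6x³ + 6x² + 28x + 24) ÷ lead(D) = −4x⁴ ÷ −2x³ = 2x. Subtract (2x)·D = −4x⁴ − 6x³ − 12x² − 8x. Remainder: 12x³ + 18x² + 36x + 24.
Step 3: lead(12x³ + 18x² + 36x + 24) ÷ lead(D) = 12x³ ÷ −2x³ = −6. Subtract (−6)·D = 12x³ + 18x² + 36x + 24. Remainder: 0.

Q = [4, 2, -6]; R = [0]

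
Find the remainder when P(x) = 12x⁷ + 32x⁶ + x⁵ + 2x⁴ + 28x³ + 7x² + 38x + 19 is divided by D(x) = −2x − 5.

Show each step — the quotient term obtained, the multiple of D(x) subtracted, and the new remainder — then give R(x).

R(x) = −1

Step 1: lead(12x⁷ + 32x⁶ + x⁵ + 2x⁴ + 28x³ + 7x² + 38x + 19) ÷ lead(D) = 12x⁷ ÷ −2x = −6x⁶. Subtract (−6x⁶)·D = 12x⁷ + 30x⁶. Remainder: 2x⁶ + x⁵ + 2x⁴ + 28x³ + 7x² + 38x + 19.
Step 2: lead(2x⁶ + x⁵ + 2x⁴ + 28x³ + 7x² + 38x + 19) ÷ lead(D) = 2x⁶ ÷ −2x = −x⁵. Subtract (−x⁵)·D = 2x⁶ + 5x⁵. Remainder: −4x⁵ + 2x⁴ + 28x³ + 7x² + 38x + 19.
Step 3: lead(−4x⁵ + 2x⁴ + 28x³ + 7x² + 38x + 19) ÷ lead(D) = −4x⁵ ÷ −2x = 2x⁴. Subtract (2x⁴)·D = −4x⁵ − 10x⁴. Remainder: 12x⁴ + 28x³ + 7x² + 38x + 19.
Step 4: lead(12x⁴ + 28x³ + 7x² + 38x + 19) ÷ lead(D) = 12x⁴ ÷ −2x = −6x³. Subtract (−6x³)·D = 12x⁴ + 30x³. Remainder: −2x³ + 7x² + 38x + 19.
Step 5: lead(−2x³ + 7x² + 38x + 19) ÷ lead(D) = −2x³ ÷ −2x = x². Subtract (x²)·D = −2x³ − 5x². Remainder: 12x² + 38x + 19.
Step 6: lead(12x² + 38x + 19) ÷ lead(D) = 12x² ÷ −2x = −6x. Subtract (−6x)·D = 12x² + 30x. Remainder: 8x + 19.
Step 7: lead(8x + 19) ÷ lead(D) = 8x ÷ −2x = −4. Subtract (−4)·D = 8x + 20. Remainder: −1.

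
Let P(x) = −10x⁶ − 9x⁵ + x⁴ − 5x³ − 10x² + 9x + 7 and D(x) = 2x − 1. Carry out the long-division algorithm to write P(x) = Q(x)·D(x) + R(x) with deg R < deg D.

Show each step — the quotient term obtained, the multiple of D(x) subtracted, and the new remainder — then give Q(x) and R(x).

Step 1: lead(−10x⁶ − 9x⁵ + x⁴ − 5x³ − 10x² + 9x + 7) ÷ lead(D) = −10x⁶ ÷ 2x = −5x⁵. Subtract (−5x⁵)·D = −10x⁶ + 5x⁵. Remainder: −14x⁵ + x⁴ − 5x³ − 10x² + 9x + 7.
Step 2: lead(−14x⁵ + x⁴ − 5x³ − 10x² + 9x + 7) ÷ lead(D) = −14x⁵ ÷ 2x = −7x⁴. Subtract (−7x⁴)·D = −14x⁵ + 7x⁴. Remainder: −6x⁴ − 5x³ − 10x² + 9x + 7.
Step 3: lead(−6x⁴ − 5x³ − 10x² + 9x + 7) ÷ lead(D) = −6x⁴ ÷ 2x = −3x³. Subtract (−3x³)·D = −6x⁴ + 3x³. Remainder: −8x³ − 10x² + 9x + 7.
Step 4: lead(−8x³ − 10x² + 9x + 7) ÷ lead(D) = −8x³ ÷ 2x = −4x². Subtract (−4x²)·D = −8x³ + 4x². Remainder: −14x² + 9x + 7.
Step 5: lead(−14x² + 9x + 7) ÷ lead(D) = −14x² ÷ 2x = −7x. Subtract (−7x)·D = −14x² + 7x. Remainder: 2x + 7.
Step 6: lead(2x + 7) ÷ lead(D) = 2x ÷ 2x = 1. Subtract (1)·D = 2x − 1. Remainder: 8.

Q(x) = −5x⁵ − 7x⁴ − 3x³ − 4x² − 7x + 1; R(x) = 8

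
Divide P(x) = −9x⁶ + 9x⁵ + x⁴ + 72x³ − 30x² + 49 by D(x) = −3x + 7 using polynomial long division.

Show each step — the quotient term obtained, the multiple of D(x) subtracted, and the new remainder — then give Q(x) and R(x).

Q(x) = 3x⁵ + 4x⁴ + 9x³ − 3x² + 3x + 7; R(x) = 0

Step 1: lead(−9x⁶ + 9x⁵ + x⁴ + 72x³ − 30x² + 49) ÷ lead(D) = −9x⁶ ÷ −3x = 3x⁵. Subtract (3x⁵)·D = −9x⁶ + 21x⁵. Remainder: −12x⁵ + x⁴ + 72x³ − 30x² + 49.
Step 2: lead(−12x⁵ + x⁴ + 72x³ − 30x² + 49) ÷ lead(D) = −12x⁵ ÷ −3x = 4x⁴. Subtract (4x⁴)·D = −12x⁵ + 28x⁴. Remainder: −27x⁴ + 72x³ − 30x² + 49.
Step 3: lead(−27x⁴ + 72x³ − 30x² + 49) ÷ lead(D) = −27x⁴ ÷ −3x = 9x³. Subtract (9x³)·D = −27x⁴ + 63x³. Remainder: 9x³ − 30x² + 49.
Step 4: lead(9x³ − 30x² + 49) ÷ lead(D) = 9x³ ÷ −3x = −3x². Subtract (−3x²)·D = 9x³ − 21x². Remainder: −9x² + 49.
Step 5: lead(−9x² + 49) ÷ lead(D) = −9x² ÷ −3x = 3x. Subtract (3x)·D = −9x² + 21x. Remainder: −21x + 49.
Step 6: lead(−21x + 49) ÷ lead(D) = −21x ÷ −3x = 7. Subtract (7)·D = −21x + 49. Remainder: 0.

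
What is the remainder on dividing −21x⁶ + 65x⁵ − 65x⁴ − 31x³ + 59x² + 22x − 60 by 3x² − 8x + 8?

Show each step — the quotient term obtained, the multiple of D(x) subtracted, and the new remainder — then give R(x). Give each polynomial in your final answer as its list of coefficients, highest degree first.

Step 1: lead(−21x⁶ + 65x⁵ − 65x⁴ − 31x³ + 59x² + 22x − 60) ÷ lead(D) = −21x⁶ ÷ 3x² = −7x⁴. Subtract (−7x⁴)·D = −21x⁶ + 56x⁵ − 56x⁴. Remainder: 9x⁵ − 9x⁴ − 31x³ + 59x² + 22x − 60.
Step 2: lead(9x⁵ − 9x⁴ − 31x³ + 59x² + 22x − 60) ÷ lead(D) = 9x⁵ ÷ 3x² = 3x³. Subtract (3x³)·D = 9x⁵ − 24x⁴ + 24x³. Remainder: 15x⁴ − 55x³ + 59x² + 22x − 60.
Step 3: lead(15x⁴ − 55x³ + 59x² + 22x − 60) ÷ lead(D) = 15x⁴ ÷ 3x² = 5x². Subtract (5x²)·D = 15x⁴ − 40x³ + 40x². Remainder: −15x³ + 19x² + 22x − 60.
Step 4: lead(−15x³ + 19x² + 22x − 60) ÷ lead(D) = −15x³ ÷ 3x² = −5x. Subtract (−5x)·D = −15x³ + 40x² − 40x. Remainder: −21x² + 62x − 60.
Step 5: lead(−21x² + 62x − 60) ÷ lead(D) = −21x² ÷ 3x² = −7. Subtract (−7)·D = −21x² + 56x − 56. Remainder: 6x − 4.

R = [6, -4]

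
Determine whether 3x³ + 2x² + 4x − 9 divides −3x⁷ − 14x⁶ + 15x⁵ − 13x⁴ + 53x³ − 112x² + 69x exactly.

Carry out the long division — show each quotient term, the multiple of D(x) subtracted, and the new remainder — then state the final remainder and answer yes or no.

Step 1: lead(−3x⁷ − 14x⁶ + 15x⁵ − 13x⁴ + 53x³ − 112x² + 69x) ÷ lead(D) = −3x⁷ ÷ 3x³ = −x⁴. Subtract (−x⁴)·D = −3x⁷ − 2x⁶ − 4x⁵ + 9x⁴. Remainder: −12x⁶ + 19x⁵ − 22x⁴ + 53x³ − 112x² + 69x.
Step 2: lead(−12x⁶ + 19x⁵ − 22x⁴ + 53x³ − 112x² + 69x) ÷ lead(D) = −12x⁶ ÷ 3x³ = −4x³. Subtract (−4x³)·D = −12x⁶ − 8x⁵ − 16x⁴ + 36x³. Remainder: 27x⁵ − 6x⁴ + 17x³ − 112x² + 69x.
Step 3: lead(27x⁵ − 6x⁴ + 17x³ − 112x² + 69x) ÷ lead(D) = 27x⁵ ÷ 3x³ = 9x². Subtract (9x²)·D = 27x⁵ + 18x⁴ + 36x³ − 81x². Remainder: −24x⁴ − 19x³ − 31x² + 69x.
Step 4: lead(−24x⁴ − 19x³ − 31x² + 69x) ÷ lead(D) = −24x⁴ ÷ 3x³ = −8x. Subtract (−8x)·D = −24x⁴ − 16x³ − 32x² + 72x. Remainder: −3x³ + x² − 3x.
Step 5: lead(−3x³ + x² − 3x) ÷ lead(D) = −3x³ ÷ 3x³ = −1. Subtract (−1)·D = −3x³ − 2x² − 4x + 9. Remainder: 3x² + x − 9.

R(x) = 3x² + x − 9, so D(x) is not a factor of P(x). no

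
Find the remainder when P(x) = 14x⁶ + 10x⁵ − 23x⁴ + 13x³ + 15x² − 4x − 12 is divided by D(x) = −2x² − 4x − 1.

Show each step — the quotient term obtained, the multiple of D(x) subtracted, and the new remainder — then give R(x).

Step 1: lead(14x⁶ + 10x⁵ − 23x⁴ + 13x³ + 15x² − 4x − 12) ÷ lead(D) = 14x⁶ ÷ −2x² = −7x⁴. Subtract (−7x⁴)·D = 14x⁶ + 28x⁵ + 7x⁴. Remainder: −18x⁵ − 30x⁴ + 13x³ + 15x² − 4x − 12.
Step 2: lead(−18x⁵ − 30x⁴ + 13x³ + 15x² − 4x − 12) ÷ lead(D) = −18x⁵ ÷ −2x² = 9x³. Subtract (9x³)·D = −18x⁵ − 36x⁴ − 9x³. Remainder: 6x⁴ + 22x³ + 15x² − 4x − 12.
Step 3: lead(6x⁴ + 22x³ + 15x² − 4x − 12) ÷ lead(D) = 6x⁴ ÷ −2x² = −3x². Subtract (−3x²)·D = 6x⁴ + 12x³ + 3x². Remainder: 10x³ + 12x² − 4x − 12.
Step 4: lead(10x³ + 12x² − 4x − 12) ÷ lead(D) = 10x³ ÷ −2x² = −5x. Subtract (−5x)·D = 10x³ + 20x² + 5x. Remainder: −8x² − 9x − 12.
Step 5: lead(−8x² − 9x − 12) ÷ lead(D) = −8x² ÷ −2x² = 4. Subtract (4)·D = −8x² − 16x − 4. Remainder: 7x − 8.

R(x) = 7x − 8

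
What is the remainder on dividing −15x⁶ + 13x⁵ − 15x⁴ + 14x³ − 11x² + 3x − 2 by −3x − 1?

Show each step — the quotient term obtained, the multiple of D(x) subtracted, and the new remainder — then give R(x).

R(x) = −5

Step 1: lead(−15x⁶ + 13x⁵ − 15x⁴ + 14x³ − 11x² + 3x − 2) ÷ lead(D) = −15x⁶ ÷ −3x = 5x⁵. Subtract (5x⁵)·D = −15x⁶ − 5x⁵. Remainder: 18x⁵ − 15x⁴ + 14x³ − 11x² + 3x − 2.
Step 2: lead(18x⁵ − 15x⁴ + 14x³ − 11x² + 3x − 2) ÷ lead(D) = 18x⁵ ÷ −3x = −6x⁴. Subtract (−6x⁴)·D = 18x⁵ + 6x⁴. Remainder: −21x⁴ + 14x³ − 11x² + 3x − 2.
Step 3: lead(−21x⁴ + 14x³ − 11x² + 3x − 2) ÷ lead(D) = −21x⁴ ÷ −3x = 7x³. Subtract (7x³)·D = −21x⁴ − 7x³. Remainder: 21x³ − 11x² + 3x − 2.
Step 4: lead(21x³ − 11x² + 3x − 2) ÷ lead(D) = 21x³ ÷ −3x = −7x². Subtract (−7x²)·D = 21x³ + 7x². Remainder: −18x² + 3x − 2.
Step 5: lead(−18x² + 3x − 2) ÷ lead(D) = −18x² ÷ −3x = 6x. Subtract (6x)·D = −18x² − 6x. Remainder: 9x − 2.
Step 6: lead(9x − 2) ÷ lead(D) = 9x ÷ −3x = −3. Subtract (−3)·D = 9x + 3. Remainder: −5.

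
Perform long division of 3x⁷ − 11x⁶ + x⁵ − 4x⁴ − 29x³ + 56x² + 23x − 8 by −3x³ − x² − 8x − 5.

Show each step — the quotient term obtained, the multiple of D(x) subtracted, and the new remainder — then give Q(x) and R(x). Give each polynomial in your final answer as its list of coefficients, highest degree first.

Q = [-1, 4, 1, -8, 3]; R = [7, 7]

Step 1: lead(3x⁷ − 11x⁶ + x⁵ − 4x⁴ − 29x³ + 56x² + 23x − 8) ÷ lead(D) = 3x⁷ ÷ −3x³ = −x⁴. Subtract (−x⁴)·D = 3x⁷ + x⁶ + 8x⁵ + 5x⁴. Remainder: −12x⁶ − 7x⁵ − 9x⁴ − 29x³ + 56x² + 23x − 8.
Step 2: lead(−12x⁶ − 7x⁵ − 9x⁴ − 29x³ + 56x² + 23x − 8) ÷ lead(D) = −12x⁶ ÷ −3x³ = 4x³. Subtract (4x³)·D = −12x⁶ − 4x⁵ − 32x⁴ − 20x³. Remainder: −3x⁵ + 23x⁴ − 9x³ + 56x² + 23x − 8.
Step 3: lead(−3x⁵ + 23x⁴ − 9x³ + 56x² + 23x − 8) ÷ lead(D) = −3x⁵ ÷ −3x³ = x². Subtract (x²)·D = −3x⁵ − x⁴ − 8x³ − 5x². Remainder: 24x⁴ − x³ + 61x² + 23x − 8.
Step 4: lead(24x⁴ − x³ + 61x² + 23x − 8) ÷ lead(D) = 24x⁴ ÷ −3x³ = −8x. Subtract (−8x)·D = 24x⁴ + 8x³ + 64x² + 40x. Remainder: −9x³ − 3x² − 17x − 8.
Step 5: lead(−9x³ − 3x² − 17x − 8) ÷ lead(D) = −9x³ ÷ −3x³ = 3. Subtract (3)·D = −9x³ − 3x² − 24x − 15. Remainder: 7x + 7.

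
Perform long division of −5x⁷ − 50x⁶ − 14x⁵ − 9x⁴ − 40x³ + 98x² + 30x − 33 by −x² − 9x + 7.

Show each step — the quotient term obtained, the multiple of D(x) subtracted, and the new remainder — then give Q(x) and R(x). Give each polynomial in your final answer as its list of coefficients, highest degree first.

Q = [5, 5, 4, 8, -4, -6]; R = [4, 9]

Step 1: lead(−5x⁷ − 50x⁶ − 14x⁵ − 9x⁴ − 40x³ + 98x² + 30x − 33) ÷ lead(D) = −5x⁷ ÷ −x² = 5x⁵. Subtract (5x⁵)·D = −5x⁷ − 45x⁶ + 35x⁵. Remainder: −5x⁶ − 49x⁵ − 9x⁴ − 40x³ + 98x² + 30x − 33.
Step 2: lead(−5x⁶ − 49x⁵ − 9x⁴ − 40x³ + 98x² + 30x − 33) ÷ lead(D) = −5x⁶ ÷ −x² = 5x⁴. Subtract (5x⁴)·D = −5x⁶ − 45x⁵ + 35x⁴. Remainder: −4x⁵ − 44x⁴ − 40x³ + 98x² + 30x − 33.
Step 3: lead(−4x⁵ − 44x⁴ − 40x³ + 98x² + 30x − 33) ÷ lead(D) = −4x⁵ ÷ −x² = 4x³. Subtract (4x³)·D = −4x⁵ − 36x⁴ + 28x³. Remainder: −8x⁴ − 68x³ + 98x² + 30x − 33.
Step 4: lead(−8x⁴ − 68x³ + 98x² + 30x − 33) ÷ lead(D) = −8x⁴ ÷ −x² = 8x². Subtract (8x²)·D = −8x⁴ − 72x³ + 56x². Remainder: 4x³ + 42x² + 30x − 33.
Step 5: lead(4x³ + 42x² + 30x − 33) ÷ lead(D) = 4x³ ÷ −x² = −4x. Subtract (−4x)·D = 4x³ + 36x² − 28x. Remainder: 6x² + 58x − 33.
Step 6: lead(6x² + 58x − 33) ÷ lead(D) = 6x² ÷ −x² = −6. Subtract (−6)·D = 6x² + 54x − 42. Remainder: 4x + 9.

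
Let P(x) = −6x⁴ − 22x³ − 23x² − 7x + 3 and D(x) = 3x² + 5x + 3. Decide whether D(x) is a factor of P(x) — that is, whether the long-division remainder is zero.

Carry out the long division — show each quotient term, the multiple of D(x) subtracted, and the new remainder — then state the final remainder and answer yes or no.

Step 1: lead(−6x⁴ − 22x³ − 23x² − 7x + 3) ÷ lead(D) = −6x⁴ ÷ 3x² = −2x². Subtract (−2x²)·D = −6x⁴ − 10x³ − 6x². Remainder: −12x³ − 17x² − 7x + 3.
Step 2: lead(−12x³ − 17x² − 7x + 3) ÷ lead(D) = −12x³ ÷ 3x² = −4x. Subtract (−4x)·D = −12x³ − 20x² − 12x. Remainder: 3x² + 5x + 3.
Step 3: lead(3x² + 5x + 3) ÷ lead(D) = 3x² ÷ 3x² = 1. Subtract (1)·D = 3x² + 5x + 3. Remainder: 0.

R(x) = 0, so D(x) is a factor of P(x). yes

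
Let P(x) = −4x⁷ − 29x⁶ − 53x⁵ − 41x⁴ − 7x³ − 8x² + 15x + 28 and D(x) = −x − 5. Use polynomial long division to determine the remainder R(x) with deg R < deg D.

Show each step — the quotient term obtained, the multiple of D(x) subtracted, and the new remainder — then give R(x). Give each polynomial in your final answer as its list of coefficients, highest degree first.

Step 1: lead(−4x⁷ − 29x⁶ − 53x⁵ − 41x⁴ − 7x³ − 8x² + 15x + 28) ÷ lead(D) = −4x⁷ ÷ −x = 4x⁶. Subtract (4x⁶)·D = −4x⁷ − 20x⁶. Remainder: −9x⁶ − 53x⁵ − 41x⁴ − 7x³ − 8x² + 15x + 28.
Step 2: lead(−9x⁶ − 53x⁵ − 41x⁴ − 7x³ − 8x² + 15x + 28) ÷ lead(D) = −9x⁶ ÷ −x = 9x⁵. Subtract (9x⁵)·D = −9x⁶ − 45x⁵. Remainder: −8x⁵ − 41x⁴ − 7x³ − 8x² + 15x + 28.
Step 3: lead(−8x⁵ − 41x⁴ − 7x³ − 8x² + 15x + 28) ÷ lead(D) = −8x⁵ ÷ −x = 8x⁴. Subtract (8x⁴)·D = −8x⁵ − 40x⁴. Remainder: −x⁴ − 7x³ − 8x² + 15x + 28.
Step 4: lead(−x⁴ − 7x³ − 8x² + 15x + 28) ÷ lead(D) = −x⁴ ÷ −x = x³. Subtract (x³)·D = −x⁴ − 5x³. Remainder: −2x³ − 8x² + 15x + 28.
Step 5: lead(−2x³ − 8x² + 15x + 28) ÷ lead(D) = −2x³ ÷ −x = 2x². Subtract (2x²)·D = −2x³ − 10x². Remainder: 2x² + 15x + 28.
Step 6: lead(2x² + 15x + 28) ÷ lead(D) = 2x² ÷ −x = −2x. Subtract (−2x)·D = 2x² + 10x. Remainder: 5x + 28.
Step 7: lead(5x + 28) ÷ lead(D) = 5x ÷ −x = −5. Subtract (−5)·D = 5x + 25. Remainder: 3.

R = [3]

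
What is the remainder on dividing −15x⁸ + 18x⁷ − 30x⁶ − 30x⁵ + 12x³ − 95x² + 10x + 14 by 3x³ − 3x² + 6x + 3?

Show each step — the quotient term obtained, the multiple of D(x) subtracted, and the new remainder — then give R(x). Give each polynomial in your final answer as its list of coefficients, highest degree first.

R = [-5, 1, -4]

Step 1: lead(−15x⁸ + 18x⁷ − 30x⁶ − 30x⁵ + 12x³ − 95x² + 10x + 14) ÷ lead(D) = −15x⁸ ÷ 3x³ = −5x⁵. Subtract (−5x⁵)·D = −15x⁸ + 15x⁷ − 30x⁶ − 15x⁵. Remainder: 3x⁷ − 15x⁵ + 12x³ − 95x² + 10x + 14.
Step 2: lead(3x⁷ − 15x⁵ + 12x³ − 95x² + 10x + 14) ÷ lead(D) = 3x⁷ ÷ 3x³ = x⁴. Subtract (x⁴)·D = 3x⁷ − 3x⁶ + 6x⁵ + 3x⁴. Remainder: 3x⁶ − 21x⁵ − 3x⁴ + 12x³ − 95x² + 10x + 14.
Step 3: lead(3x⁶ − 21x⁵ − 3x⁴ + 12x³ − 95x² + 10x + 14) ÷ lead(D) = 3x⁶ ÷ 3x³ = x³. Subtract (x³)·D = 3x⁶ − 3x⁵ + 6x⁴ + 3x³. Remainder: −18x⁵ − 9x⁴ + 9x³ − 95x² + 10x + 14.
Step 4: lead(−18x⁵ − 9x⁴ + 9x³ − 95x² + 10x + 14) ÷ lead(D) = −18x⁵ ÷ 3x³ = −6x². Subtract (−6x²)·D = −18x⁵ + 18x⁴ − 36x³ − 18x². Remainder: −27x⁴ + 45x³ − 77x² + 10x + 14.
Step 5: lead(−27x⁴ + 45x³ − 77x² + 10x + 14) ÷ lead(D) = −27x⁴ ÷ 3x³ = −9x. Subtract (−9x)·D = −27x⁴ + 27x³ − 54x² − 27x. Remainder: 18x³ − 23x² + 37x + 14.
Step 6: lead(18x³ − 23x² + 37x + 14) ÷ lead(D) = 18x³ ÷ 3x³ = 6. Subtract (6)·D = 18x³ − 18x² + 36x + 18. Remainder: −5x² + x − 4.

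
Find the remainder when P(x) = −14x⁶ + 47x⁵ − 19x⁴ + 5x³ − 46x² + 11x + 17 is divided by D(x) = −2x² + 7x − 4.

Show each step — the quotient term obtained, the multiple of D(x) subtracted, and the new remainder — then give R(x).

Step 1: lead(−14x⁶ + 47x⁵ − 19x⁴ + 5x³ − 46x² + 11x + 17) ÷ lead(D) = −14x⁶ ÷ −2x² = 7x⁴. Subtract (7x⁴)·D = −14x⁶ + 49x⁵ − 28x⁴. Remainder: −2x⁵ + 9x⁴ + 5x³ − 46x² + 11x + 17.
Step 2: lead(−2x⁵ + 9x⁴ + 5x³ − 46x² + 11x + 17) ÷ lead(D) = −2x⁵ ÷ −2x² = x³. Subtract (x³)·D = −2x⁵ + 7x⁴ − 4x³. Remainder: 2x⁴ + 9x³ − 46x² + 11x + 17.
Step 3: lead(2x⁴ + 9x³ − 46x² + 11x + 17) ÷ lead(D) = 2x⁴ ÷ −2x² = −x². Subtract (−x²)·D = 2x⁴ − 7x³ + 4x². Remainder: 16x³ − 50x² + 11x + 17.
Step 4: lead(16x³ − 50x² + 11x + 17) ÷ lead(D) = 16x³ ÷ −2x² = −8x. Subtract (−8x)·D = 16x³ − 56x² + 32x. Remainder: 6x² − 21x + 17.
Step 5: lead(6x² − 21x + 17) ÷ lead(D) = 6x² ÷ −2x² = −3. Subtract (−3)·D = 6x² − 21x + 12. Remainder: 5.

R(x) = 5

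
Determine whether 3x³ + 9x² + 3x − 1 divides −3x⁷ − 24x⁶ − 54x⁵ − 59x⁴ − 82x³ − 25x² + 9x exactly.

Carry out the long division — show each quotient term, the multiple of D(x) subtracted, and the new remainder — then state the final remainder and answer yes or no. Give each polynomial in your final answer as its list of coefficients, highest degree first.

R = [0], so D(x) is a factor of P(x). yes

Step 1: lead(−3x⁷ − 24x⁶ − 54x⁵ − 59x⁴ − 82x³ − 25x² + 9x) ÷ lead(D) = −3x⁷ ÷ 3x³ = −x⁴. Subtract (−x⁴)·D = −3x⁷ − 9x⁶ − 3x⁵ + x⁴. Remainder: −15x⁶ − 51x⁵ − 60x⁴ − 82x³ − 25x² + 9x.
Step 2: lead(−15x⁶ − 51x⁵ − 60x⁴ − 82x³ − 25x² + 9x) ÷ lead(D) = −15x⁶ ÷ 3x³ = −5x³. Subtract (−5x³)·D = −15x⁶ − 45x⁵ − 15x⁴ + 5x³. Remainder: −6x⁵ − 45x⁴ − 87x³ − 25x² + 9x.
Step 3: lead(−6x⁵ − 45x⁴ − 87x³ − 25x² + 9x) ÷ lead(D) = −6x⁵ ÷ 3x³ = −2x². Subtract (−2x²)·D = −6x⁵ − 18x⁴ − 6x³ + 2x². Remainder: −27x⁴ − 81x³ − 27x² + 9x.
Step 4: lead(−27x⁴ − 81x³ − 27x² + 9x) ÷ lead(D) = −27x⁴ ÷ 3x³ = −9x. Subtract (−9x)·D = −27x⁴ − 81x³ − 27x² + 9x. Remainder: 0.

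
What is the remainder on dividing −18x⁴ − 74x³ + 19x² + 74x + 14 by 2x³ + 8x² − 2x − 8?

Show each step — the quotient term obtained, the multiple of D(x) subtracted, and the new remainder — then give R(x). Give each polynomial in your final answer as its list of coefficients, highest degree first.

R = [9, 0, 6]

Step 1: lead(−18x⁴ − 74x³ + 19x² + 74x + 14) ÷ lead(D) = −18x⁴ ÷ 2x³ = −9x. Subtract (−9x)·D = −18x⁴ − 72x³ + 18x² + 72x. Remainder: −2x³ + x² + 2x + 14.
Step 2: lead(−2x³ + x² + 2x + 14) ÷ lead(D) = −2x³ ÷ 2x³ = −1. Subtract (−1)·D = −2x³ − 8x² + 2x + 8. Remainder: 9x² + 6.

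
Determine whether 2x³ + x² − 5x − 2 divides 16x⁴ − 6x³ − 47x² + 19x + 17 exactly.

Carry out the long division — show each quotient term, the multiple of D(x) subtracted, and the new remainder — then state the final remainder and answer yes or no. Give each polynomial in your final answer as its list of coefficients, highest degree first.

R = [3], so D(x) is not a factor of P(x). no

Step 1: lead(16x⁴ − 6x³ − 47x² + 19x + 17) ÷ lead(D) = 16x⁴ ÷ 2x³ = 8x. Subtract (8x)·D = 16x⁴ + 8x³ − 40x² − 16x. Remainder: −14x³ − 7x² + 35x + 17.
Step 2: lead(−14x³ − 7x² + 35x + 17) ÷ lead(D) = −14x³ ÷ 2x³ = −7. Subtract (−7)·D = −14x³ − 7x² + 35x + 14. Remainder: 3.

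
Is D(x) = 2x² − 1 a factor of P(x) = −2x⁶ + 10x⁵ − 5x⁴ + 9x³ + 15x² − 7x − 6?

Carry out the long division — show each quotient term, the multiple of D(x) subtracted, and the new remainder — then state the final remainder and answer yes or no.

R(x) = 0, so D(x) is a factor of P(x). yes

Step 1: lead(−2x⁶ + 10x⁵ − 5x⁴ + 9x³ + 15x² − 7x − 6) ÷ lead(D) = −2x⁶ ÷ 2x² = −x⁴. Subtract (−x⁴)·D = −2x⁶ + x⁴. Remainder: 10x⁵ − 6x⁴ + 9x³ + 15x² − 7x − 6.
Step 2: lead(10x⁵ − 6x⁴ + 9x³ + 15x² − 7x − 6) ÷ lead(D) = 10x⁵ ÷ 2x² = 5x³. Subtract (5x³)·D = 10x⁵ − 5x³. Remainder: −6x⁴ + 14x³ + 15x² − 7x − 6.
Step 3: lead(−6x⁴ + 14x³ + 15x² − 7x − 6) ÷ lead(D) = −6x⁴ ÷ 2x² = −3x². Subtract (−3x²)·D = −6x⁴ + 3x². Remainder: 14x³ + 12x² − 7x − 6.
Step 4: lead(14x³ + 12x² − 7x − 6) ÷ lead(D) = 14x³ ÷ 2x² = 7x. Subtract (7x)·D = 14x³ − 7x. Remainder: 12x² − 6.
Step 5: lead(12x² − 6) ÷ lead(D) = 12x² ÷ 2x² = 6. Subtract (6)·D = 12x² − 6. Remainder: 0.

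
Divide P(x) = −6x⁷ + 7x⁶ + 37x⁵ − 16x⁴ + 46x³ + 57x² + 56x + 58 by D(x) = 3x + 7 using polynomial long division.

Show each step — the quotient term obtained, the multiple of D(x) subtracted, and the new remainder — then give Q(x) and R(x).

Q(x) = −2x⁶ + 7x⁵ − 4x⁴ + 4x³ + 6x² + 5x + 7; R(x) = 9

Step 1: lead(−6x⁷ + 7x⁶ + 37x⁵ − 16x⁴ + 46x³ + 57x² + 56x + 58) ÷ lead(D) = −6x⁷ ÷ 3x = −2x⁶. Subtract (−2x⁶)·D = −6x⁷ − 14x⁶. Remainder: 21x⁶ + 37x⁵ − 16x⁴ + 46x³ + 57x² + 56x + 58.
Step 2: lead(21x⁶ + 37x⁵ − 16x⁴ + 46x³ + 57x² + 56x + 58) ÷ lead(D) = 21x⁶ ÷ 3x = 7x⁵. Subtract (7x⁵)·D = 21x⁶ + 49x⁵. Remainder: −12x⁵ − 16x⁴ + 46x³ + 57x² + 56x + 58.
Step 3: lead(−12x⁵ − 16x⁴ + 46x³ + 57x² + 56x + 58) ÷ lead(D) = −12x⁵ ÷ 3x = −4x⁴. Subtract (−4x⁴)·D = −12x⁵ − 28x⁴. Remainder: 12x⁴ + 46x³ + 57x² + 56x + 58.
Step 4: lead(12x⁴ + 46x³ + 57x² + 56x + 58) ÷ lead(D) = 12x⁴ ÷ 3x = 4x³. Subtract (4x³)·D = 12x⁴ + 28x³. Remainder: 18x³ + 57x² + 56x + 58.
Step 5: lead(18x³ + 57x² + 56x + 58) ÷ lead(D) = 18x³ ÷ 3x = 6x². Subtract (6x²)·D = 18x³ + 42x². Remainder: 15x² + 56x + 58.
Step 6: lead(15x² + 56x + 58) ÷ lead(D) = 15x² ÷ 3x = 5x. Subtract (5x)·D = 15x² + 35x. Remainder: 21x + 58.
Step 7: lead(21x + 58) ÷ lead(D) = 21x ÷ 3x = 7. Subtract (7)·D = 21x + 49. Remainder: 9.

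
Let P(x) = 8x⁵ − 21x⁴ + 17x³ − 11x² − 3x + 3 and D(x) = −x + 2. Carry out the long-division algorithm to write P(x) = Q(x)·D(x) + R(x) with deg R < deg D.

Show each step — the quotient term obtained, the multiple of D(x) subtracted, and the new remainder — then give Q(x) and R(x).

Step 1: lead(8x⁵ − 21x⁴ + 17x³ − 11x² − 3x + 3) ÷ lead(D) = 8x⁵ ÷ −x = −8x⁴. Subtract (−8x⁴)·D = 8x⁵ − 16x⁴. Remainder: −5x⁴ + 17x³ − 11x² − 3x + 3.
Step 2: lead(−5x⁴ + 17x³ − 11x² − 3x + 3) ÷ lead(D) = −5x⁴ ÷ −x = 5x³. Subtract (5x³)·D = −5x⁴ + 10x³. Remainder: 7x³ − 11x² − 3x + 3.
Step 3: lead(7x³ − 11x² − 3x + 3) ÷ lead(D) = 7x³ ÷ −x = −7x². Subtract (−7x²)·D = 7x³ − 14x². Remainder: 3x² − 3x + 3.
Step 4: lead(3x² − 3x + 3) ÷ lead(D) = 3x² ÷ −x = −3x. Subtract (−3x)·D = 3x² − 6x. Remainder: 3x + 3.
Step 5: lead(3x + 3) ÷ lead(D) = 3x ÷ −x = −3. Subtract (−3)·D = 3x − 6. Remainder: 9.

Q(x) = −8x⁴ + 5x³ − 7x² − 3x − 3; R(x) = 9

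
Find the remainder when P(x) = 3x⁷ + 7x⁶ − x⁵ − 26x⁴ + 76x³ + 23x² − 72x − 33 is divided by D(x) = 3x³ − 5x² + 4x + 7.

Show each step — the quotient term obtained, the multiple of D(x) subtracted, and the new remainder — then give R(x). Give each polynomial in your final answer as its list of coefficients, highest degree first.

Step 1: lead(3x⁷ + 7x⁶ − x⁵ − 26x⁴ + 76x³ + 23x² − 72x − 33) ÷ lead(D) = 3x⁷ ÷ 3x³ = x⁴. Subtract (x⁴)·D = 3x⁷ − 5x⁶ + 4x⁵ + 7x⁴. Remainder: 12x⁶ − 5x⁵ − 33x⁴ + 76x³ + 23x² − 72x − 33.
Step 2: lead(12x⁶ − 5x⁵ − 33x⁴ + 76x³ + 23x² − 72x − 33) ÷ lead(D) = 12x⁶ ÷ 3x³ = 4x³. Subtract (4x³)·D = 12x⁶ − 20x⁵ + 16x⁴ + 28x³. Remainder: 15x⁵ − 49x⁴ + 48x³ + 23x² − 72x − 33.
Step 3: lead(15x⁵ − 49x⁴ + 48x³ + 23x² − 72x − 33) ÷ lead(D) = 15x⁵ ÷ 3x³ = 5x². Subtract (5x²)·D = 15x⁵ − 25x⁴ + 20x³ + 35x². Remainder: −24x⁴ + 28x³ − 12x² − 72x − 33.
Step 4: lead(−24x⁴ + 28x³ − 12x² − 72x − 33) ÷ lead(D) = −24x⁴ ÷ 3x³ = −8x. Subtract (−8x)·D = −24x⁴ + 40x³ − 32x² − 56x. Remainder: −12x³ + 20x² − 16x − 33.
Step 5: lead(−12x³ + 20x² − 16x − 33) ÷ lead(D) = −12x³ ÷ 3x³ = −4. Subtract (−4)·D = −12x³ + 20x² − 16x − 28. Remainder: −5.

R = [-5]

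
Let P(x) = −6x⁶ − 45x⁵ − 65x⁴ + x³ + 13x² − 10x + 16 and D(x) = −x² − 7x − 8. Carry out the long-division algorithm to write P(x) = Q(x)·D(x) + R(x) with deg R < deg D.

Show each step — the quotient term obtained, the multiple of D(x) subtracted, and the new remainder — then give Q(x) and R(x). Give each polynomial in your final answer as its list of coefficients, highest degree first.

Q = [6, 3, -4, 3, -2]; R = [0]

Step 1: lead(−6x⁶ − 45x⁵ − 65x⁴ + x³ + 13x² − 10x + 16) ÷ lead(D) = −6x⁶ ÷ −x² = 6x⁴. Subtract (6x⁴)·D = −6x⁶ − 42x⁵ − 48x⁴. Remainder: −3x⁵ − 17x⁴ + x³ + 13x² − 10x + 16.
Step 2: lead(−3x⁵ − 17x⁴ + x³ + 13x² − 10x + 16) ÷ lead(D) = −3x⁵ ÷ −x² = 3x³. Subtract (3x³)·D = −3x⁵ − 21x⁴ − 24x³. Remainder: 4x⁴ + 25x³ + 13x² − 10x + 16.
Step 3: lead(4x⁴ + 25x³ + 13x² − 10x + 16) ÷ lead(D) = 4x⁴ ÷ −x² = −4x². Subtract (−4x²)·D = 4x⁴ + 28x³ + 32x². Remainder: −3x³ − 19x² − 10x + 16.
Step 4: lead(−3x³ − 19x² − 10x + 16) ÷ lead(D) = −3x³ ÷ −x² = 3x. Subtract (3x)·D = −3x³ − 21x² − 24x. Remainder: 2x² + 14x + 16.
Step 5: lead(2x² + 14x + 16) ÷ lead(D) = 2x² ÷ −x² = −2. Subtract (−2)·D = 2x² + 14x + 16. Remainder: 0.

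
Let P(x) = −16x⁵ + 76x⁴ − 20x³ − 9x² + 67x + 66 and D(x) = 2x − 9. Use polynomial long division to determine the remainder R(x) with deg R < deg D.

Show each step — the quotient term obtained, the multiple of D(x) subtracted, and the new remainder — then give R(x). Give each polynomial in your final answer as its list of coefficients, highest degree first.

Step 1: lead(−16x⁵ + 76x⁴ − 20x³ − 9x² + 67x + 66) ÷ lead(D) = −16x⁵ ÷ 2x = −8x⁴. Subtract (−8x⁴)·D = −16x⁵ + 72x⁴. Remainder: 4x⁴ − 20x³ − 9x² + 67x + 66.
Step 2: lead(4x⁴ − 20x³ − 9x² + 67x + 66) ÷ lead(D) = 4x⁴ ÷ 2x = 2x³. Subtract (2x³)·D = 4x⁴ − 18x³. Remainder: −2x³ − 9x² + 67x + 66.
Step 3: lead(−2x³ − 9x² + 67x + 66) ÷ lead(D) = −2x³ ÷ 2x = −x². Subtract (−x²)·D = −2x³ + 9x². Remainder: −18x² + 67x + 66.
Step 4: lead(−18x² + 67x + 66) ÷ lead(D) = −18x² ÷ 2x = −9x. Subtract (−9x)·D = −18x² + 81x. Remainder: −14x + 66.
Step 5: lead(−14x + 66) ÷ lead(D) = −14x ÷ 2x = −7. Subtract (−7)·D = −14x + 63. Remainder: 3.

R = [3]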